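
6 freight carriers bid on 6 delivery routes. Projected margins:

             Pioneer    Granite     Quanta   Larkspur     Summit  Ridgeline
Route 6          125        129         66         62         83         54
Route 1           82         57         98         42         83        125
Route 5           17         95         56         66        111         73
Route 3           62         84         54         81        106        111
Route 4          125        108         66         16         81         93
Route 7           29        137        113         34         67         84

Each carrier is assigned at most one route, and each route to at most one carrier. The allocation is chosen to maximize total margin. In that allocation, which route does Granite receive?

Granite receives Route 6.

Optimal: Pioneer→Route 4 ($125k), Granite→Route 6 ($129k), Quanta→Route 7 ($113k), Larkspur→Route 3 ($81k), Summit→Route 5 ($111k), Ridgeline→Route 1 ($125k) — total 125+129+113+81+111+125 = $684k.
Row-greedy (each carrier in turn takes its best remaining route) gives $645k, worse by 39.
Next-best assignment: Pioneer→Route 4, Granite→Route 6, Quanta→Route 7, Larkspur→Route 5, Summit→Route 3, Ridgeline→Route 1 = $664k.
Granite's own top route is Route 7 ($137k), but forcing Granite→Route 7 and reassigning the rest optimally gives only $645k — worse by 39.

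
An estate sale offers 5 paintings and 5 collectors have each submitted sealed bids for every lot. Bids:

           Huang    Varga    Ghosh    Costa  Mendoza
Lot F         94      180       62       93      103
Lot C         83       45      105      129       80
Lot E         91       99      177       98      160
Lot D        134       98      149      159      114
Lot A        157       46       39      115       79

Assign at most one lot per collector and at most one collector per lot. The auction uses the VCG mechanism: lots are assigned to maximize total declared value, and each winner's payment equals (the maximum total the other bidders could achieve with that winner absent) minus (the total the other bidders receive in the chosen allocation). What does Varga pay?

Varga pays $1.

Efficient allocation: Huang→Lot A ($157), Varga→Lot F ($180), Ghosh→Lot D ($149), Costa→Lot C ($129), Mendoza→Lot E ($160); total welfare W = $775.
Varga receives Lot F at value $180, so the others get W − 180 = $595.
Without Varga: best allocation of the remaining 4 bidders over all 5 lots is Huang→Lot A ($157), Ghosh→Lot E ($177), Costa→Lot D ($159), Mendoza→Lot F ($103), total $596.
VCG payment = (others' best without Varga) − (others' welfare with Varga) = 596 − 595 = $1.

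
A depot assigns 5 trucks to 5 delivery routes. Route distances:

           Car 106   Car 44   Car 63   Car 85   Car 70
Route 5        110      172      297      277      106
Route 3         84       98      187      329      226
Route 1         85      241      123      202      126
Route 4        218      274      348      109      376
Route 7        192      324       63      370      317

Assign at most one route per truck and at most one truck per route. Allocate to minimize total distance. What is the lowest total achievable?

Min total: 461 km

This is a one-to-one assignment (minimum-cost bipartite matching).
Optimal: Car 106→Route 1 (85 km), Car 44→Route 3 (98 km), Car 63→Route 7 (63 km), Car 85→Route 4 (109 km), Car 70→Route 5 (106 km) — total 85+98+63+109+106 = 461 km.
Row-greedy (each truck in turn takes its cheapest remaining route) gives 554 km, worse by 93.
Next-best assignment: Car 106→Route 5, Car 44→Route 3, Car 63→Route 7, Car 85→Route 4, Car 70→Route 1 = 506 km.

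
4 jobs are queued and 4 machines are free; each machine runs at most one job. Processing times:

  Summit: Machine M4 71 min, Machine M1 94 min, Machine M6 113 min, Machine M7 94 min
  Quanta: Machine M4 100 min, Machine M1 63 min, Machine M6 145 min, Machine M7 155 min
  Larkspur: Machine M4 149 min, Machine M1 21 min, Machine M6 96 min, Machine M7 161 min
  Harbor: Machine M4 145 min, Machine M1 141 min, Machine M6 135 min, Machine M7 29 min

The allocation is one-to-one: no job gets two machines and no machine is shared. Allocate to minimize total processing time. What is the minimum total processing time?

Treat this as an assignment problem: match each job to one machine.
Optimal: Summit→Machine M4 (71 min), Quanta→Machine M1 (63 min), Larkspur→Machine M6 (96 min), Harbor→Machine M7 (29 min) — total 71+63+96+29 = 259 min.
Min-entry greedy (repeatedly take the single cheapest remaining cell) gives 266 min, worse by 7.
Next-best assignment: Summit→Machine M6, Quanta→Machine M4, Larkspur→Machine M1, Harbor→Machine M7 = 263 min.
Swapping Larkspur↔Summit (Larkspur→Machine M4 149 min, Summit→Machine M6 113 min) adds 95.
No other one-to-one assignment undercuts 259 min.

Minimum total: 259 min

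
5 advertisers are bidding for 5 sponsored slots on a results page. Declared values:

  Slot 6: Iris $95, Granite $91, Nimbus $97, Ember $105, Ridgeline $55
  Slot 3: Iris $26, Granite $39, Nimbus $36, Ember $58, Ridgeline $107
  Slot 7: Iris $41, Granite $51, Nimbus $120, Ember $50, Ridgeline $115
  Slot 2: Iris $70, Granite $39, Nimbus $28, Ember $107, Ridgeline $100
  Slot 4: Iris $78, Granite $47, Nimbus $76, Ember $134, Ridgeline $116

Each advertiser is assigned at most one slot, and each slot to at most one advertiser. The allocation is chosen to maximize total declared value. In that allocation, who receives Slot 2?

Iris receives Slot 2.

Optimal: Iris→Slot 2 ($70), Granite→Slot 6 ($91), Nimbus→Slot 7 ($120), Ember→Slot 4 ($134), Ridgeline→Slot 3 ($107) — total 70+91+120+134+107 = $522.
Row-greedy (each advertiser in turn takes its best remaining slot) gives $436, worse by 86.
Iris's own top slot is Slot 6 ($95), but forcing Iris→Slot 6 and reassigning the rest optimally gives only $495 — worse by 27.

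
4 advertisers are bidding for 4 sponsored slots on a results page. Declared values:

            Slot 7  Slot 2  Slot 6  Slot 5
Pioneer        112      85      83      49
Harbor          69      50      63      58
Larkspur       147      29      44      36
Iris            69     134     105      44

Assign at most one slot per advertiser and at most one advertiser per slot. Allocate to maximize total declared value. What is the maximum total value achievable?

This is a one-to-one assignment (maximum-weight bipartite matching).
Optimal: Pioneer→Slot 6 ($83), Harbor→Slot 5 ($58), Larkspur→Slot 7 ($147), Iris→Slot 2 ($134) — total 83+58+147+134 = $422.
Row-greedy (each advertiser in turn takes its best remaining slot) gives $345, worse by 77.
Swapping Pioneer↔Iris (Pioneer→Slot 2 $85, Iris→Slot 6 $105) loses 27.

Maximum total: $422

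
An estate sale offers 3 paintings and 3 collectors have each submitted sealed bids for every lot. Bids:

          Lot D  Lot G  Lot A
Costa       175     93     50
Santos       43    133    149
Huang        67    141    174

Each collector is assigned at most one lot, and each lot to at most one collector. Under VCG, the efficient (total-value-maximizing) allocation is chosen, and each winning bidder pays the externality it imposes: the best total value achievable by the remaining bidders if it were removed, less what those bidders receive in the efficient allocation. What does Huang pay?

Efficient allocation: Costa→Lot D ($175), Santos→Lot G ($133), Huang→Lot A ($174); total welfare W = $482.
Huang receives Lot A at value $174, so the others get W − 174 = $308.
Without Huang: best allocation of the remaining 2 bidders over all 3 lots is Costa→Lot D ($175), Santos→Lot A ($149), total $324.
VCG payment = (others' best without Huang) − (others' welfare with Huang) = 324 − 308 = $16.

Huang pays $16.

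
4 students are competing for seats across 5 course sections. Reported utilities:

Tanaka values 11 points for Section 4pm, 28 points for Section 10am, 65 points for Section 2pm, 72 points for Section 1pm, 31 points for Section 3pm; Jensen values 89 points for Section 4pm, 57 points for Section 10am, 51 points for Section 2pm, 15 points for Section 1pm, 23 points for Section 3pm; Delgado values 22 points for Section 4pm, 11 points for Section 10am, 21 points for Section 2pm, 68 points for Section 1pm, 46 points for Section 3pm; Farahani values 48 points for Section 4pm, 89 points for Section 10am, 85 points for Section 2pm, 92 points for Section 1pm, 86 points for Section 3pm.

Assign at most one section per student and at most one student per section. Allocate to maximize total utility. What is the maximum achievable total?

Optimal: Tanaka→Section 2pm (65 points), Jensen→Section 4pm (89 points), Delgado→Section 1pm (68 points), Farahani→Section 10am (89 points) — total 65+89+68+89 = 311 points.
Max-entry greedy (repeatedly take the single best remaining cell) gives 292 points, worse by 19.
Next-best assignment: Tanaka→Section 2pm, Jensen→Section 4pm, Delgado→Section 1pm, Farahani→Section 3pm = 308 points.
Every other assignment is strictly worse.

Maximum total: 311 points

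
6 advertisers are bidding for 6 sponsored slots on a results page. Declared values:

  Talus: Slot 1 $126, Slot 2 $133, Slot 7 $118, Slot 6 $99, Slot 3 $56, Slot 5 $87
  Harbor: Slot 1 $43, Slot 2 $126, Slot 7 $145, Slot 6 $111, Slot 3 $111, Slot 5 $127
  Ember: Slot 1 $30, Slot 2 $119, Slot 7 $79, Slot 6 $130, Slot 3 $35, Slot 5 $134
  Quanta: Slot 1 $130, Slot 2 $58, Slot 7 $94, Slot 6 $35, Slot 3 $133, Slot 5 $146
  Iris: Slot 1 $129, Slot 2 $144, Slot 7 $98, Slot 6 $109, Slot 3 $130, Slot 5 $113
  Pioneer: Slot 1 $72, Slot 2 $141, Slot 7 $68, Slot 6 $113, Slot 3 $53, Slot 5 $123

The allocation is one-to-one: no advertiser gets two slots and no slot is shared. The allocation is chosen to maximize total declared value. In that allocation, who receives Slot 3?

Iris receives Slot 3.

This is a one-to-one assignment (maximum-weight bipartite matching).
Optimal: Talus→Slot 1 ($126), Harbor→Slot 7 ($145), Ember→Slot 6 ($130), Quanta→Slot 5 ($146), Iris→Slot 3 ($130), Pioneer→Slot 2 ($141) — total 126+145+130+146+130+141 = $818.
Row-greedy (each advertiser in turn takes its best remaining slot) gives $787, worse by 31.
Checked against all permutations: $818 is optimal.
Iris's own top slot is Slot 2 ($144), but forcing Iris→Slot 2 and reassigning the rest optimally gives only $801 — worse by 17.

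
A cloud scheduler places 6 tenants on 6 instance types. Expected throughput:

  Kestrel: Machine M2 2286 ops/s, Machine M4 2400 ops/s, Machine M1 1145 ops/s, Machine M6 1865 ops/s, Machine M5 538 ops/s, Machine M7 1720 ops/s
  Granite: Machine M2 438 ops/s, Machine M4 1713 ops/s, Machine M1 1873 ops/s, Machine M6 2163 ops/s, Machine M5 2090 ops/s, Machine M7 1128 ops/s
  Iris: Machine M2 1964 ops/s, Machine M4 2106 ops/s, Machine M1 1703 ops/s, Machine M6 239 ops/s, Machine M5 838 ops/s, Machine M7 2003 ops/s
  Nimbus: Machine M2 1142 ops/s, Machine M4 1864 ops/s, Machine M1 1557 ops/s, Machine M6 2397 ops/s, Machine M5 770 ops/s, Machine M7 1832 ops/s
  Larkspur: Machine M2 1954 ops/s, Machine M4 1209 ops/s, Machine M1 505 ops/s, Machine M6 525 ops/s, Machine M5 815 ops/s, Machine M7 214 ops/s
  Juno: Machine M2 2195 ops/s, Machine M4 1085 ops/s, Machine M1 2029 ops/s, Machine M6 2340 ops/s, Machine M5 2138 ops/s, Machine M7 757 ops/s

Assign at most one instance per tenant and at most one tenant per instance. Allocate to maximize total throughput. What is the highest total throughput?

Max total: 12873 ops/s

Optimal: Kestrel→Machine M4 (2400 ops/s), Granite→Machine M5 (2090 ops/s), Iris→Machine M7 (2003 ops/s), Nimbus→Machine M6 (2397 ops/s), Larkspur→Machine M2 (1954 ops/s), Juno→Machine M1 (2029 ops/s) — total 2400+2090+2003+2397+1954+2029 = 12873 ops/s.
Row-greedy (each tenant in turn takes its best remaining instance) gives 12215 ops/s, worse by 658.
Next-best assignment: Kestrel→Machine M4, Granite→Machine M1, Iris→Machine M7, Nimbus→Machine M6, Larkspur→Machine M2, Juno→Machine M5 = 12765 ops/s.
Checked against all permutations: 12873 ops/s is optimal.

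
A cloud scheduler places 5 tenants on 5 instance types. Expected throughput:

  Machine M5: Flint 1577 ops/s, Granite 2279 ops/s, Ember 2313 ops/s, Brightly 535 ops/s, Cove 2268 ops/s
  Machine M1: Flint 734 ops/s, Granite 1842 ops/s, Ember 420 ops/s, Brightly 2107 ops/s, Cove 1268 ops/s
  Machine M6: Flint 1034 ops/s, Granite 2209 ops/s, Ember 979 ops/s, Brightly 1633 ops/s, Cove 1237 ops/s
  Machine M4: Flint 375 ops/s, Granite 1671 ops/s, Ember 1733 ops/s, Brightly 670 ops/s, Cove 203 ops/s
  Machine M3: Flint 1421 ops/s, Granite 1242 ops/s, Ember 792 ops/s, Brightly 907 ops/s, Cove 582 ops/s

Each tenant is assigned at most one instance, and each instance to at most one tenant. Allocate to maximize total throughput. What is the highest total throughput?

Optimal: Flint→Machine M3 (1421 ops/s), Granite→Machine M6 (2209 ops/s), Ember→Machine M4 (1733 ops/s), Brightly→Machine M1 (2107 ops/s), Cove→Machine M5 (2268 ops/s) — total 1421+2209+1733+2107+2268 = 9738 ops/s.
Column-greedy (each instance in turn goes to its best remaining tenant) gives 7586 ops/s, worse by 2152.
Checked against all permutations: 9738 ops/s is optimal.

Max total: 9738 ops/s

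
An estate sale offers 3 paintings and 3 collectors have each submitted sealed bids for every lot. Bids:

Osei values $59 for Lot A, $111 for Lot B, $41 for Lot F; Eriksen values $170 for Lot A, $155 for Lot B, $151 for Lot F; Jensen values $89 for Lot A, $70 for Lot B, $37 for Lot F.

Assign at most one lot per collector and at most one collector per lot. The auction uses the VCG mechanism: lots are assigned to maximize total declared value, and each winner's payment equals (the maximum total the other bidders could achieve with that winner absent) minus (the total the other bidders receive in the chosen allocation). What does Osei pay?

Osei pays $4.

Efficient allocation: Osei→Lot B ($111), Eriksen→Lot F ($151), Jensen→Lot A ($89); total welfare W = $351.
Osei receives Lot B at value $111, so the others get W − 111 = $240.
Without Osei: best allocation of the remaining 2 bidders over all 3 lots is Eriksen→Lot B ($155), Jensen→Lot A ($89), total $244.
VCG payment = (others' best without Osei) − (others' welfare with Osei) = 244 − 240 = $4.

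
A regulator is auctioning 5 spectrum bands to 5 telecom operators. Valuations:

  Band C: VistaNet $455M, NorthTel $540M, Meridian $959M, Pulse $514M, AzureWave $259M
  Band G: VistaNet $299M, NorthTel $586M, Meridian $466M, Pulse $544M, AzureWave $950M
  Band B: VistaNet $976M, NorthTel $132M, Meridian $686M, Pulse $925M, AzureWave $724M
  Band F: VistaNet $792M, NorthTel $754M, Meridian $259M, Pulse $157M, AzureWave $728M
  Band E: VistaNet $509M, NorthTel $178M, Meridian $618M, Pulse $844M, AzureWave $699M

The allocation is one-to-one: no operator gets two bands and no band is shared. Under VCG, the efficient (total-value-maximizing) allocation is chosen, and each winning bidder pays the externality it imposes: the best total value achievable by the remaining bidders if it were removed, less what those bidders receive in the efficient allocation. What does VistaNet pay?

VistaNet pays $81M.

Efficient allocation: VistaNet→Band B ($976M), NorthTel→Band F ($754M), Meridian→Band C ($959M), Pulse→Band E ($844M), AzureWave→Band G ($950M); total welfare W = $4483M.
VistaNet receives Band B at value $976M, so the others get W − 976 = $3507M.
Without VistaNet: best allocation of the remaining 4 bidders over all 5 bands is NorthTel→Band F ($754M), Meridian→Band C ($959M), Pulse→Band B ($925M), AzureWave→Band G ($950M), total $3588M.
VCG payment = (others' best without VistaNet) − (others' welfare with VistaNet) = 3588 − 3507 = $81M.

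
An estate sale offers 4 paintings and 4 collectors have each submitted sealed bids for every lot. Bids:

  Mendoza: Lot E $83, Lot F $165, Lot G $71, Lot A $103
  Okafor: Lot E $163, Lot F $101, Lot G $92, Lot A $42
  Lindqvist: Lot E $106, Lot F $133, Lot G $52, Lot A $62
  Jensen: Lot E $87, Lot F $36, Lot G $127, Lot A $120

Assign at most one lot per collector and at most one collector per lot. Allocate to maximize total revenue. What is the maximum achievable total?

Maximum total: $526

Optimal: Mendoza→Lot A ($103), Okafor→Lot E ($163), Lindqvist→Lot F ($133), Jensen→Lot G ($127) — total 103+163+133+127 = $526.
Max-entry greedy (repeatedly take the single best remaining cell) gives $517, worse by 9.
Next-best assignment: Mendoza→Lot F, Okafor→Lot E, Lindqvist→Lot A, Jensen→Lot G = $517.
Checked against all permutations: $526 is optimal.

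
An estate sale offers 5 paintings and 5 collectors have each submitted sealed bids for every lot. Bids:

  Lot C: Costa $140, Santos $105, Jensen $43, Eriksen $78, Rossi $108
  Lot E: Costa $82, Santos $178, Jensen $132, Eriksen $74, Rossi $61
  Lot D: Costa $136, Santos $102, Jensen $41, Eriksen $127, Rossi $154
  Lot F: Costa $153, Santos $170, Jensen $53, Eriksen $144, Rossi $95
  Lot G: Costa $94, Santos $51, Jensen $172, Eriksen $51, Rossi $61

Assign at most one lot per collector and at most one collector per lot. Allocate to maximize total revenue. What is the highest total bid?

Maximum total: $788

Optimal: Costa→Lot C ($140), Santos→Lot E ($178), Jensen→Lot G ($172), Eriksen→Lot F ($144), Rossi→Lot D ($154) — total 140+178+172+144+154 = $788.
Max-entry greedy (repeatedly take the single best remaining cell) gives $735, worse by 53.
Next-best assignment: Costa→Lot D, Santos→Lot E, Jensen→Lot G, Eriksen→Lot F, Rossi→Lot C = $738.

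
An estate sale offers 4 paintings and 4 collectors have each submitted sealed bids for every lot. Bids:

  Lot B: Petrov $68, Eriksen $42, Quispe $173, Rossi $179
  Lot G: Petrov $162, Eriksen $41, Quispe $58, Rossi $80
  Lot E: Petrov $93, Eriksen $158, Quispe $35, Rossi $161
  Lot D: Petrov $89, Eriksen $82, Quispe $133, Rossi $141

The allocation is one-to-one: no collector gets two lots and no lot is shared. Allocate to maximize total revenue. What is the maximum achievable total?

Maximum total: $634

This is the linear assignment problem.
Optimal: Petrov→Lot G ($162), Eriksen→Lot E ($158), Quispe→Lot B ($173), Rossi→Lot D ($141) — total 162+158+173+141 = $634.
Next-best assignment: Petrov→Lot G, Eriksen→Lot E, Quispe→Lot D, Rossi→Lot B = $632.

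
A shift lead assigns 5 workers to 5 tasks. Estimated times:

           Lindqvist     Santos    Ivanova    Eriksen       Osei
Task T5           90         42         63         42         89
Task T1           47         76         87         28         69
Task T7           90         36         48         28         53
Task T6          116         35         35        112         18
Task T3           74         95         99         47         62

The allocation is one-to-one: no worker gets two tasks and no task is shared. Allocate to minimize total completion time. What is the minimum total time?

Optimal: Lindqvist→Task T1 (47 min), Santos→Task T5 (42 min), Ivanova→Task T7 (48 min), Eriksen→Task T3 (47 min), Osei→Task T6 (18 min) — total 47+42+48+47+18 = 202 min.
Row-greedy (each worker in turn takes its cheapest remaining task) gives 234 min, worse by 32.
Next-best assignment: Lindqvist→Task T3, Santos→Task T5, Ivanova→Task T7, Eriksen→Task T1, Osei→Task T6 = 210 min.
Checked against all permutations: 202 min is optimal.

Min total: 202 min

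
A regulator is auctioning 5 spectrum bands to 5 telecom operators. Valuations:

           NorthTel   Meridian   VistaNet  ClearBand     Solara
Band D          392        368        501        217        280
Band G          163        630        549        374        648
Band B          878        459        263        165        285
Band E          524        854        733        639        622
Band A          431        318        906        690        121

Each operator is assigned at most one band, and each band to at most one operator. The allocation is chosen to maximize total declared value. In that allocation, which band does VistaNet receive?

Optimal: NorthTel→Band B ($878M), Meridian→Band E ($854M), VistaNet→Band D ($501M), ClearBand→Band A ($690M), Solara→Band G ($648M) — total 878+854+501+690+648 = $3571M.
Swapping ClearBand↔Meridian (ClearBand→Band E $639M, Meridian→Band A $318M) loses 587.
Every other assignment is strictly worse.
VistaNet's own top band is Band A ($906M), but forcing VistaNet→Band A and reassigning the rest optimally gives only $3503M — worse by 68.

VistaNet receives Band D.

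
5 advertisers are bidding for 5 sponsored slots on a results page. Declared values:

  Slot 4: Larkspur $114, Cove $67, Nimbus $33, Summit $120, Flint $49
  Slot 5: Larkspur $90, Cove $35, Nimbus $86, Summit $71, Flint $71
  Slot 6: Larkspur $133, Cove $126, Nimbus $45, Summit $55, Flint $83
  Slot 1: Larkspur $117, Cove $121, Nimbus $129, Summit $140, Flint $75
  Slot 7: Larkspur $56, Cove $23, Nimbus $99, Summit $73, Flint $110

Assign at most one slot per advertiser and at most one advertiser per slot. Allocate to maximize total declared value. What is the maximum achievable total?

Max total: $576

Optimal: Larkspur→Slot 4 ($114), Cove→Slot 6 ($126), Nimbus→Slot 5 ($86), Summit→Slot 1 ($140), Flint→Slot 7 ($110) — total 114+126+86+140+110 = $576.
Row-greedy (each advertiser in turn takes its best remaining slot) gives $544, worse by 32.
Swapping Flint↔Nimbus (Flint→Slot 5 $71, Nimbus→Slot 7 $99) loses 26.
Checked against all permutations: $576 is optimal.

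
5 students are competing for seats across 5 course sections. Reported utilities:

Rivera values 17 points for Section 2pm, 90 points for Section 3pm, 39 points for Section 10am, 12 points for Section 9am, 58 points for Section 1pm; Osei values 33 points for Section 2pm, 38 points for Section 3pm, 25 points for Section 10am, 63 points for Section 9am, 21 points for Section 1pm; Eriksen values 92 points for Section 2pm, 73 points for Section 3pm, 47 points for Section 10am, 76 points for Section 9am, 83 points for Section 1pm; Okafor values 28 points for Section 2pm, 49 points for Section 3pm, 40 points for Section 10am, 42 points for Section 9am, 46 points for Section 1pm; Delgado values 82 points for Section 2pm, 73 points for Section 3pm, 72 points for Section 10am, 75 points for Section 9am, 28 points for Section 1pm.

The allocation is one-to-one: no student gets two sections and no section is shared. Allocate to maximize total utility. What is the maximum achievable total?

Maximum total: 363 points

This is the linear assignment problem.
Optimal: Rivera→Section 3pm (90 points), Osei→Section 9am (63 points), Eriksen→Section 2pm (92 points), Okafor→Section 1pm (46 points), Delgado→Section 10am (72 points) — total 90+63+92+46+72 = 363 points.
Max-entry greedy (repeatedly take the single best remaining cell) gives 328 points, worse by 35.
Swapping Delgado↔Okafor (Delgado→Section 1pm 28 points, Okafor→Section 10am 40 points) loses 50.
Checked against all permutations: 363 points is optimal.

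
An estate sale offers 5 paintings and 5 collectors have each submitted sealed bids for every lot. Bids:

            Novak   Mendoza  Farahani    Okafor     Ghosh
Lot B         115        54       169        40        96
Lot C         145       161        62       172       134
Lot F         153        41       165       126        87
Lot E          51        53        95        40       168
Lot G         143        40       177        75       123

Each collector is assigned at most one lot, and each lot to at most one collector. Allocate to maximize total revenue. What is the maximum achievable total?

Maximum total: $767

This is a one-to-one assignment (maximum-weight bipartite matching).
Optimal: Novak→Lot G ($143), Mendoza→Lot C ($161), Farahani→Lot B ($169), Okafor→Lot F ($126), Ghosh→Lot E ($168) — total 143+161+169+126+168 = $767.
Max-entry greedy (repeatedly take the single best remaining cell) gives $724, worse by 43.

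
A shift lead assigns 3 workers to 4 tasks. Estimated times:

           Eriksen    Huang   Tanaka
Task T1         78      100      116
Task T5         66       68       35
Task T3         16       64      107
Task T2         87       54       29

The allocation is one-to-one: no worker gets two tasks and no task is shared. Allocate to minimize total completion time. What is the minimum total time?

This is a one-to-one assignment (minimum-cost bipartite matching).
Optimal: Eriksen→Task T3 (16 min), Huang→Task T2 (54 min), Tanaka→Task T5 (35 min) — total 16+54+35 = 105 min.
Min-entry greedy (repeatedly take the single cheapest remaining cell) gives 113 min, worse by 8.
Swapping Tanaka↔Huang (Tanaka→Task T2 29 min, Huang→Task T5 68 min) adds 8.
Checked against all permutations: 105 min is optimal.

Minimum total: 105 min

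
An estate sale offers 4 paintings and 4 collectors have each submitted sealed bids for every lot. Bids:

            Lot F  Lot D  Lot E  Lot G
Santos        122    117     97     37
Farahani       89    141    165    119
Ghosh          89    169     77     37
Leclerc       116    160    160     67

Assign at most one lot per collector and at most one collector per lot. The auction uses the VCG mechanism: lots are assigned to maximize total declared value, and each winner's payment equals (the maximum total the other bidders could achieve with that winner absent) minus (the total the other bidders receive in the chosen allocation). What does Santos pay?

Efficient allocation: Santos→Lot F ($122), Farahani→Lot G ($119), Ghosh→Lot D ($169), Leclerc→Lot E ($160); total welfare W = $570.
Santos receives Lot F at value $122, so the others get W − 122 = $448.
Without Santos: best allocation of the remaining 3 bidders over all 4 lots is Farahani→Lot E ($165), Ghosh→Lot D ($169), Leclerc→Lot F ($116), total $450.
VCG payment = (others' best without Santos) − (others' welfare with Santos) = 450 − 448 = $2.

Santos pays $2.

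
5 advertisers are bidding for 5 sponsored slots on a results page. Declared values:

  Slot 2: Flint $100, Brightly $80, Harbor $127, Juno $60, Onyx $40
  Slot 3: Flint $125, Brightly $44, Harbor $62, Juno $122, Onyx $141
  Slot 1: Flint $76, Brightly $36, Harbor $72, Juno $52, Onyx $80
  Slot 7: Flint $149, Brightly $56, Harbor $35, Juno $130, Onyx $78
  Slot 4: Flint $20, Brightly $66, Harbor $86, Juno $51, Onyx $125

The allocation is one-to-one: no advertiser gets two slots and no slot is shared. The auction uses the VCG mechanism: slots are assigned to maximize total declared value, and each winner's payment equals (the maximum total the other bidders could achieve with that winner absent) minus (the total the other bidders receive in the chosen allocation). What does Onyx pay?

Efficient allocation: Flint→Slot 7 ($149), Brightly→Slot 1 ($36), Harbor→Slot 2 ($127), Juno→Slot 3 ($122), Onyx→Slot 4 ($125); total welfare W = $559.
Onyx receives Slot 4 at value $125, so the others get W − 125 = $434.
Without Onyx: best allocation of the remaining 4 bidders over all 5 slots is Flint→Slot 7 ($149), Brightly→Slot 4 ($66), Harbor→Slot 2 ($127), Juno→Slot 3 ($122), total $464.
VCG payment = (others' best without Onyx) − (others' welfare with Onyx) = 464 − 434 = $30.

Onyx pays $30.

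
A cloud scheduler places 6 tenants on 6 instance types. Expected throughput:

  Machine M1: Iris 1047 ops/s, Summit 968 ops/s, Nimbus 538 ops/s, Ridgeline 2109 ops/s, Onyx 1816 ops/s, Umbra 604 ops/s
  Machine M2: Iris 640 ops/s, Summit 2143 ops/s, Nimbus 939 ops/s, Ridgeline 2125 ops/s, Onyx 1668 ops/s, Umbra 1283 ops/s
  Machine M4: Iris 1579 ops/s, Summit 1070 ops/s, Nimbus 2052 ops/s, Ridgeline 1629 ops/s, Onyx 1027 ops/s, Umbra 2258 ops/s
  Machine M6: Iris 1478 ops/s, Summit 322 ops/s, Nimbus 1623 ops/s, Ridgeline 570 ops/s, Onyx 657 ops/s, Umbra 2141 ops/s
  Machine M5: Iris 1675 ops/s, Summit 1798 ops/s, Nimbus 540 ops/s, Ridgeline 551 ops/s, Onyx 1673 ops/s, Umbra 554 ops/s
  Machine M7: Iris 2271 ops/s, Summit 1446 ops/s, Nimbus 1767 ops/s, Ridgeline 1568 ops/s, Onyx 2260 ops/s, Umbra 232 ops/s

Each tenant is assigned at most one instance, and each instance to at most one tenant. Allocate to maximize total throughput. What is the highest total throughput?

Treat this as an assignment problem: match each tenant to one instance.
Optimal: Iris→Machine M7 (2271 ops/s), Summit→Machine M2 (2143 ops/s), Nimbus→Machine M4 (2052 ops/s), Ridgeline→Machine M1 (2109 ops/s), Onyx→Machine M5 (1673 ops/s), Umbra→Machine M6 (2141 ops/s) — total 2271+2143+2052+2109+1673+2141 = 12389 ops/s.
Column-greedy (each instance in turn goes to its best remaining tenant) gives 12068 ops/s, worse by 321.
Next-best assignment: Iris→Machine M5, Summit→Machine M2, Nimbus→Machine M4, Ridgeline→Machine M1, Onyx→Machine M7, Umbra→Machine M6 = 12380 ops/s.
Every other assignment is strictly worse.

Max total: 12389 ops/s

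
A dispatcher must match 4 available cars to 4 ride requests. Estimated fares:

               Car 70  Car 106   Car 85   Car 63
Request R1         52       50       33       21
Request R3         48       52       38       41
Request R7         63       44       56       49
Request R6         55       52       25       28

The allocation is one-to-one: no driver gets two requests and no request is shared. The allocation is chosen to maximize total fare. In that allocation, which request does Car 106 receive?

Optimal: Car 70→Request R6 ($55), Car 106→Request R1 ($50), Car 85→Request R7 ($56), Car 63→Request R3 ($41) — total 55+50+56+41 = $202.
Row-greedy (each driver in turn takes its best remaining request) gives $176, worse by 26.
Car 106's own top request is Request R3 ($52), but forcing Car 106→Request R3 and reassigning the rest optimally gives only $189 — worse by 13.

Car 106 receives Request R1.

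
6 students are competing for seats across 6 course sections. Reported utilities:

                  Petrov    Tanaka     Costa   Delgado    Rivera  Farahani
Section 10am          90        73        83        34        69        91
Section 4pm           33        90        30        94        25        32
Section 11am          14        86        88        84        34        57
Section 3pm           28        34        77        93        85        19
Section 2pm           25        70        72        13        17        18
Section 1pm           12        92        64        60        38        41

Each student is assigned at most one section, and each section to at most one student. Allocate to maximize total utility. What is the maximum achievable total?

Max total: 490 points

Optimal: Petrov→Section 10am (90 points), Tanaka→Section 1pm (92 points), Costa→Section 2pm (72 points), Delgado→Section 4pm (94 points), Rivera→Section 3pm (85 points), Farahani→Section 11am (57 points) — total 90+92+72+94+85+57 = 490 points.
Max-entry greedy (repeatedly take the single best remaining cell) gives 475 points, worse by 15.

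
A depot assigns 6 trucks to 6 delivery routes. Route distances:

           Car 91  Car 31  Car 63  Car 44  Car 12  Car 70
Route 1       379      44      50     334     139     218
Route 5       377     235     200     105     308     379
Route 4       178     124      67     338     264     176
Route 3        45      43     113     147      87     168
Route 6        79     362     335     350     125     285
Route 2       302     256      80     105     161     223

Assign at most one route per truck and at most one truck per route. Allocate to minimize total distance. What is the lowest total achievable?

Treat this as an assignment problem: match each truck to one route.
Optimal: Car 91→Route 6 (79 km), Car 31→Route 1 (44 km), Car 63→Route 2 (80 km), Car 44→Route 5 (105 km), Car 12→Route 3 (87 km), Car 70→Route 4 (176 km) — total 79+44+80+105+87+176 = 571 km.

Minimum total: 571 km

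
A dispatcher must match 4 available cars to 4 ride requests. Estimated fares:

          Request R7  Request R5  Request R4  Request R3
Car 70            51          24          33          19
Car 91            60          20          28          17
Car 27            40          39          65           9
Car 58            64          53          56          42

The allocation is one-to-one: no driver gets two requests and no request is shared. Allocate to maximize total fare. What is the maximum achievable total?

Max total: $197

Optimal: Car 70→Request R3 ($19), Car 91→Request R7 ($60), Car 27→Request R4 ($65), Car 58→Request R5 ($53) — total 19+60+65+53 = $197.
Row-greedy (each driver in turn takes its best remaining request) gives $160, worse by 37.
Next-best assignment: Car 70→Request R5, Car 91→Request R7, Car 27→Request R4, Car 58→Request R3 = $191.
No other one-to-one assignment exceeds $197.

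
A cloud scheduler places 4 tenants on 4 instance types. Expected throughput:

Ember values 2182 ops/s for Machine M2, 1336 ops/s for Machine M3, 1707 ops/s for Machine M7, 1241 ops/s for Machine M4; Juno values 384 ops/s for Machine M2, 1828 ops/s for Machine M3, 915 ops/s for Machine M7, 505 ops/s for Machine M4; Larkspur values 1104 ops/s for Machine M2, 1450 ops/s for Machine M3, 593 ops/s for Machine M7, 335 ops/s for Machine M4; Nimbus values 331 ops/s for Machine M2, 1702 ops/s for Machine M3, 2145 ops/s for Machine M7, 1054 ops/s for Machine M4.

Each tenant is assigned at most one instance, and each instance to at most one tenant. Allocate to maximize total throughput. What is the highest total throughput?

Maximum total: 6490 ops/s

Optimal: Ember→Machine M2 (2182 ops/s), Juno→Machine M3 (1828 ops/s), Larkspur→Machine M4 (335 ops/s), Nimbus→Machine M7 (2145 ops/s) — total 2182+1828+335+2145 = 6490 ops/s.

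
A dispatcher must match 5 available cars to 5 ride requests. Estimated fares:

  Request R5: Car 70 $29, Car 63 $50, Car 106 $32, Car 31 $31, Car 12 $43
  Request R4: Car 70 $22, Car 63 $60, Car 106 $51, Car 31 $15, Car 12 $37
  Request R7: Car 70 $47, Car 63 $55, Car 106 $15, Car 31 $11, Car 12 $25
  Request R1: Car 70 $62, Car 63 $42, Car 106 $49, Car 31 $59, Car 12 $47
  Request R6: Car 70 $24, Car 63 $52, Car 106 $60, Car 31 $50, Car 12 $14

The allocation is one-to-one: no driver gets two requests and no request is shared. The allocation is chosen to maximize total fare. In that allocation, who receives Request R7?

This is the linear assignment problem.
Optimal: Car 70→Request R7 ($47), Car 63→Request R4 ($60), Car 106→Request R6 ($60), Car 31→Request R1 ($59), Car 12→Request R5 ($43) — total 47+60+60+59+43 = $269.
Swapping Car 12↔Car 31 (Car 12→Request R1 $47, Car 31→Request R5 $31) loses 24.
Every other assignment is strictly worse.
Car 70's own top request is Request R1 ($62), but forcing Car 70→Request R1 and reassigning the rest optimally gives only $261 — worse by 8.

Car 70 receives Request R7.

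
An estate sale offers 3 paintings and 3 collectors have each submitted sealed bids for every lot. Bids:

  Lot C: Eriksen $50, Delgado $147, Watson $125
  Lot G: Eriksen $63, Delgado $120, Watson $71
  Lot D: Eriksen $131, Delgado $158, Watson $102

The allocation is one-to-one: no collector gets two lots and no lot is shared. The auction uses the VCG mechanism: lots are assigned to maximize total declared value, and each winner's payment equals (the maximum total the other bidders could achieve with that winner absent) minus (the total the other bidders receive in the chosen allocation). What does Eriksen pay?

Efficient allocation: Eriksen→Lot D ($131), Delgado→Lot G ($120), Watson→Lot C ($125); total welfare W = $376.
Eriksen receives Lot D at value $131, so the others get W − 131 = $245.
Without Eriksen: best allocation of the remaining 2 bidders over all 3 lots is Delgado→Lot D ($158), Watson→Lot C ($125), total $283.
VCG payment = (others' best without Eriksen) − (others' welfare with Eriksen) = 283 − 245 = $38.

Eriksen pays $38.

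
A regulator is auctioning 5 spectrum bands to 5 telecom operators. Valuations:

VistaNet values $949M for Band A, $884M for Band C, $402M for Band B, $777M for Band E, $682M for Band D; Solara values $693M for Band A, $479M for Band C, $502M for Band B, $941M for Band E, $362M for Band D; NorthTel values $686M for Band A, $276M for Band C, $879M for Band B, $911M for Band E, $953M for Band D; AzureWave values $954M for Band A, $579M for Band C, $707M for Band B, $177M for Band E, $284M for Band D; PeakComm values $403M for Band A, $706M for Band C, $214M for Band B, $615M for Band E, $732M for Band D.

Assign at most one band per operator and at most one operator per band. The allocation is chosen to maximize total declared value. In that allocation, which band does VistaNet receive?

VistaNet receives Band C.

This is the linear assignment problem.
Optimal: VistaNet→Band C ($884M), Solara→Band E ($941M), NorthTel→Band B ($879M), AzureWave→Band A ($954M), PeakComm→Band D ($732M) — total 884+941+879+954+732 = $4390M.
Row-greedy (each operator in turn takes its best remaining band) gives $4256M, worse by 134.
Next-best assignment: VistaNet→Band A, Solara→Band E, NorthTel→Band D, AzureWave→Band B, PeakComm→Band C = $4256M.
Swapping NorthTel↔PeakComm (NorthTel→Band D $953M, PeakComm→Band B $214M) loses 444.
Every other assignment is strictly worse.
VistaNet's own top band is Band A ($949M), but forcing VistaNet→Band A and reassigning the rest optimally gives only $4256M — worse by 134.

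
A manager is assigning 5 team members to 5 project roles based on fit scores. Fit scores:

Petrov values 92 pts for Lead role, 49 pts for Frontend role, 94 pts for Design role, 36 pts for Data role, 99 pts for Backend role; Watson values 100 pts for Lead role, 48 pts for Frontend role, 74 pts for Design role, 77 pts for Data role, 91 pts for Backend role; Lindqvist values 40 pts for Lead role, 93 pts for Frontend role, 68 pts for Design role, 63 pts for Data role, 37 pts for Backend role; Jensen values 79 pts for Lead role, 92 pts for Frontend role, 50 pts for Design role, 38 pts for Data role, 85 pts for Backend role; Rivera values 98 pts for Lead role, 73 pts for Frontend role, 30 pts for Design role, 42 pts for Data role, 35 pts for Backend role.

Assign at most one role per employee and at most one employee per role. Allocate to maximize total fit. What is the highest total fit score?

Maximum total: 447 pts

Optimal: Petrov→Design role (94 pts), Watson→Data role (77 pts), Lindqvist→Frontend role (93 pts), Jensen→Backend role (85 pts), Rivera→Lead role (98 pts) — total 94+77+93+85+98 = 447 pts.
Max-entry greedy (repeatedly take the single best remaining cell) gives 384 pts, worse by 63.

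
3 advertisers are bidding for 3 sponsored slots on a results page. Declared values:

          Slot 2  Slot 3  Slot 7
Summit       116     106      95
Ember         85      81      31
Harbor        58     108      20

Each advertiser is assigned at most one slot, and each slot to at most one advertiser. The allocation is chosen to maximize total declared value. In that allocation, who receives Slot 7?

This is a one-to-one assignment (maximum-weight bipartite matching).
Optimal: Summit→Slot 7 ($95), Ember→Slot 2 ($85), Harbor→Slot 3 ($108) — total 95+85+108 = $288.
Column-greedy (each slot in turn goes to its best remaining advertiser) gives $255, worse by 33.
Summit's own top slot is Slot 2 ($116), but forcing Summit→Slot 2 and reassigning the rest optimally gives only $255 — worse by 33.

Summit receives Slot 7.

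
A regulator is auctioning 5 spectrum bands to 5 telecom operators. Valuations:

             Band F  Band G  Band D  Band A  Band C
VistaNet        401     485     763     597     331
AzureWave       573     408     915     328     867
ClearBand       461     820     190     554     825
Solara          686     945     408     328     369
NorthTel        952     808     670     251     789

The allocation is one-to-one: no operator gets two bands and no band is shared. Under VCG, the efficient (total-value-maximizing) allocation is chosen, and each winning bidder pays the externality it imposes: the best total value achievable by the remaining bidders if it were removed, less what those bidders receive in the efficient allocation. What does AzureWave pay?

AzureWave pays $166M.

Efficient allocation: VistaNet→Band A ($597M), AzureWave→Band D ($915M), ClearBand→Band C ($825M), Solara→Band G ($945M), NorthTel→Band F ($952M); total welfare W = $4234M.
AzureWave receives Band D at value $915M, so the others get W − 915 = $3319M.
Without AzureWave: best allocation of the remaining 4 bidders over all 5 bands is VistaNet→Band D ($763M), ClearBand→Band C ($825M), Solara→Band G ($945M), NorthTel→Band F ($952M), total $3485M.
VCG payment = (others' best without AzureWave) − (others' welfare with AzureWave) = 3485 − 3319 = $166M.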